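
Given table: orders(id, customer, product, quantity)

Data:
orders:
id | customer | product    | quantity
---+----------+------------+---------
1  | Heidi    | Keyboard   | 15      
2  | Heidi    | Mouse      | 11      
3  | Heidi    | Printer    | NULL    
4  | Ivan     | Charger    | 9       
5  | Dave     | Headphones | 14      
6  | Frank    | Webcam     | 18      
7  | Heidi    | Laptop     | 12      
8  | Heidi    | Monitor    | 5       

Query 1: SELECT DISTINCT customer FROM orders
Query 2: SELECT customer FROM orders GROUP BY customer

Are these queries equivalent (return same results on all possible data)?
Yes, equivalent

Both queries return: [('Dave',), ('Frank',), ('Heidi',), ('Ivan',)]

Reason: Both get unique customers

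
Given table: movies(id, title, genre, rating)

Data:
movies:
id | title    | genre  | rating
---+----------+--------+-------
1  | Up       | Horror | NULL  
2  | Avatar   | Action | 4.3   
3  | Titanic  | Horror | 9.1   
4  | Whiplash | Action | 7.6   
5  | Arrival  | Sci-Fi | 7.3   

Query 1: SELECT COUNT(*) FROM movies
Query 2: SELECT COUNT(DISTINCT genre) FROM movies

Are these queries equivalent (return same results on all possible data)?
No, not equivalent

Query 1 returns: [(5,)]
Query 2 returns: [(3,)]

Reason: COUNT(*) counts rows, COUNT(DISTINCT genre) counts unique genres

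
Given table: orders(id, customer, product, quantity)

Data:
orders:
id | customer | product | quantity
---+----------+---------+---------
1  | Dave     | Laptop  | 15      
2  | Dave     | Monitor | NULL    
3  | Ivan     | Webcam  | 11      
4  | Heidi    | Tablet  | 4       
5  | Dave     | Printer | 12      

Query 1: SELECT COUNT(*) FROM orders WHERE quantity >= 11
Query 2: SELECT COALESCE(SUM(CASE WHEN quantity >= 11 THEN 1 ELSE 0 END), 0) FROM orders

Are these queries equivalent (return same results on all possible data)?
Yes, equivalent

Both queries return: [(3,)]

Reason: COUNT with WHERE vs conditional SUM (COALESCE handles empty-table NULL)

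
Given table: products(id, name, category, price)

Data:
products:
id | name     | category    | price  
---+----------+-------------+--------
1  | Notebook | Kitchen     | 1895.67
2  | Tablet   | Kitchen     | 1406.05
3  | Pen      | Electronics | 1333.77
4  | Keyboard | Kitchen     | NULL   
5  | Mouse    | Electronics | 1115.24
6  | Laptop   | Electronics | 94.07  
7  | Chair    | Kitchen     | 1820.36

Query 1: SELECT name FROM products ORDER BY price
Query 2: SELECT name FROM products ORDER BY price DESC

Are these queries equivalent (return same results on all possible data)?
No, not equivalent

Query 1 returns: [('Keyboard',), ('Laptop',), ('Mouse',), ('Pen',), ('Tablet',), ('Chair',), ('Notebook',)]
Query 2 returns: [('Notebook',), ('Chair',), ('Tablet',), ('Pen',), ('Mouse',), ('Laptop',), ('Keyboard',)]

Reason: ASC vs DESC gives opposite ordering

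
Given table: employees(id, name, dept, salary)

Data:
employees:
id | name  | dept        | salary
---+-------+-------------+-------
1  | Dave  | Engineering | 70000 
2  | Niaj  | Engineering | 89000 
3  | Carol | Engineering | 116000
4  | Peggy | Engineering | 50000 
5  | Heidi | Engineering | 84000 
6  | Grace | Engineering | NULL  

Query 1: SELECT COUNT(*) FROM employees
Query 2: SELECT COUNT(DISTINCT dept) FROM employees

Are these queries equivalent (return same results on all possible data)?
No, not equivalent

Query 1 returns: [(6,)]
Query 2 returns: [(1,)]

Reason: COUNT(*) counts rows, COUNT(DISTINCT dept) counts unique depts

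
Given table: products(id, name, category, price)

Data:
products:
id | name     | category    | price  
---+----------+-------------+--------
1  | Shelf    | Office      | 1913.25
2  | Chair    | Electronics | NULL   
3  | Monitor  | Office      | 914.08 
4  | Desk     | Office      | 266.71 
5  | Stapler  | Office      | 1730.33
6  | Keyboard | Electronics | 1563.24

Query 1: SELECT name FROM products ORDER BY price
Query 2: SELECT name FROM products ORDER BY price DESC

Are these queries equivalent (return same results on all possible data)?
No, not equivalent

Query 1 returns: [('Chair',), ('Desk',), ('Monitor',), ('Keyboard',), ('Stapler',), ('Shelf',)]
Query 2 returns: [('Shelf',), ('Stapler',), ('Keyboard',), ('Monitor',), ('Desk',), ('Chair',)]

Reason: ASC vs DESC gives opposite ordering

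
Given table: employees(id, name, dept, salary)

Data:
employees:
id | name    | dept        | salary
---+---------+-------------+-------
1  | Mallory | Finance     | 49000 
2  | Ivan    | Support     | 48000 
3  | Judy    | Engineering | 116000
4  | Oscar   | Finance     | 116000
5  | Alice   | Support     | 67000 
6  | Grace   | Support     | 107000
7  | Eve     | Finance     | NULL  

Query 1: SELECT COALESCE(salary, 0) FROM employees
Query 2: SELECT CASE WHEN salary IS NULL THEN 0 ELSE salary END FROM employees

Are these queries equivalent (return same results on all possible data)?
Yes, equivalent

Both queries return: [(0,), (48000,), (49000,), (67000,), (107000,), (116000,), (116000,)]

Reason: COALESCE vs CASE for NULL handling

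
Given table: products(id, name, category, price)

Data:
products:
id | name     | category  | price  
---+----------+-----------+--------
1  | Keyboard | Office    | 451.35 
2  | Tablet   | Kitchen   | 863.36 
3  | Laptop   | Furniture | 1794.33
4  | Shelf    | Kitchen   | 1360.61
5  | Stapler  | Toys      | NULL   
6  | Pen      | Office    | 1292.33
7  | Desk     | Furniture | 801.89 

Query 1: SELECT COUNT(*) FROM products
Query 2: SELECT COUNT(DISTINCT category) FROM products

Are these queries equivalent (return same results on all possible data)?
No, not equivalent

Query 1 returns: [(7,)]
Query 2 returns: [(4,)]

Reason: COUNT(*) counts rows, COUNT(DISTINCT category) counts unique categorys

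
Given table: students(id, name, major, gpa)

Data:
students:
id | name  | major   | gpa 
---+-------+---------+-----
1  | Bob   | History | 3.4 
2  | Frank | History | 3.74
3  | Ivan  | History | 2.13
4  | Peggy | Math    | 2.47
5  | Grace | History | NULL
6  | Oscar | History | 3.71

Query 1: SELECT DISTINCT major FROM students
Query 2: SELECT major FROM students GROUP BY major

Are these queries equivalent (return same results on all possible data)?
Yes, equivalent

Both queries return: [('History',), ('Math',)]

Reason: Both get unique majors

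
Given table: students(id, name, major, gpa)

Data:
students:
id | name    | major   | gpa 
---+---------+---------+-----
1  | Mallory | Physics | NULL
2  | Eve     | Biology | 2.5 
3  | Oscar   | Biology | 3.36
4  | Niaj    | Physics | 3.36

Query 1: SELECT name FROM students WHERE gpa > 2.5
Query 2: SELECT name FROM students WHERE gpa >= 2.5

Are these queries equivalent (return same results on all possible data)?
No, not equivalent

Query 1 returns: [('Oscar',), ('Niaj',)]
Query 2 returns: [('Eve',), ('Oscar',), ('Niaj',)]

Reason: > vs >= gives different results when gpa = 2.5 exists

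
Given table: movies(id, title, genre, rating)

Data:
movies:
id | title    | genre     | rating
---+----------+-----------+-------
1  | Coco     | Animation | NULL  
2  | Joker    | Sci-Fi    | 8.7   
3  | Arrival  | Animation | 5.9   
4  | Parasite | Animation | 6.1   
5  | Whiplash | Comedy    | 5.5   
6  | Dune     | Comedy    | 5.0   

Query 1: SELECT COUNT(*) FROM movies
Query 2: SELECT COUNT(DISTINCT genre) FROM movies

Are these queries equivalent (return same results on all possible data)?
No, not equivalent

Query 1 returns: [(6,)]
Query 2 returns: [(3,)]

Reason: COUNT(*) counts rows, COUNT(DISTINCT genre) counts unique genres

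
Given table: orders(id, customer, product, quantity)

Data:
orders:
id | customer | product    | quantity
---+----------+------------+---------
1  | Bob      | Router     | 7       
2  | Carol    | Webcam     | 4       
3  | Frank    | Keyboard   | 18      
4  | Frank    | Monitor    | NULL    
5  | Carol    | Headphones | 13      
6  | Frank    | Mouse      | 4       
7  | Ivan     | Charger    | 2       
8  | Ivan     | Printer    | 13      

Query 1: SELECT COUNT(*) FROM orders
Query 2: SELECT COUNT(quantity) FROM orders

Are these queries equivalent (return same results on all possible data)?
No, not equivalent

Query 1 returns: [(8,)]
Query 2 returns: [(7,)]

Reason: COUNT(*) includes NULLs, COUNT(column) excludes them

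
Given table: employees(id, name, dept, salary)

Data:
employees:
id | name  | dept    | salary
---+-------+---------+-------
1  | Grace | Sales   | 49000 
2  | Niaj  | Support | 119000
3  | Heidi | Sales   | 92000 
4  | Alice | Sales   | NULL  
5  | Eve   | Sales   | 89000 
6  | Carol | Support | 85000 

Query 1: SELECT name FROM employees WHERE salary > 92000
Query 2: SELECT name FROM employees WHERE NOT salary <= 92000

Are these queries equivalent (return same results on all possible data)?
Yes, equivalent

Both queries return: [('Niaj',)]

Reason: Both filter salary > 92000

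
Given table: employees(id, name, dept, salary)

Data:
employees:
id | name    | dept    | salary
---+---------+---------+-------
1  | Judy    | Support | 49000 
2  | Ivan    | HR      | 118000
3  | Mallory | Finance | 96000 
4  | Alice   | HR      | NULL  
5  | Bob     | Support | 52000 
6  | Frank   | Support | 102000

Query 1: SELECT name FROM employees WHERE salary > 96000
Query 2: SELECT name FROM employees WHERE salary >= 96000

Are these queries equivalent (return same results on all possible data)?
No, not equivalent

Query 1 returns: [('Ivan',), ('Frank',)]
Query 2 returns: [('Ivan',), ('Mallory',), ('Frank',)]

Reason: > vs >= gives different results when salary = 96000 exists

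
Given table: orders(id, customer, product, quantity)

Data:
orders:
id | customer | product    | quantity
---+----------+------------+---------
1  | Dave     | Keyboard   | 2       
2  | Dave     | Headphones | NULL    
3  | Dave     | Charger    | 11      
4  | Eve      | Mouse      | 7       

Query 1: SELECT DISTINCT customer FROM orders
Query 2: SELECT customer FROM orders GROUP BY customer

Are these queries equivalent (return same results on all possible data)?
Yes, equivalent

Both queries return: [('Dave',), ('Eve',)]

Reason: Both get unique customers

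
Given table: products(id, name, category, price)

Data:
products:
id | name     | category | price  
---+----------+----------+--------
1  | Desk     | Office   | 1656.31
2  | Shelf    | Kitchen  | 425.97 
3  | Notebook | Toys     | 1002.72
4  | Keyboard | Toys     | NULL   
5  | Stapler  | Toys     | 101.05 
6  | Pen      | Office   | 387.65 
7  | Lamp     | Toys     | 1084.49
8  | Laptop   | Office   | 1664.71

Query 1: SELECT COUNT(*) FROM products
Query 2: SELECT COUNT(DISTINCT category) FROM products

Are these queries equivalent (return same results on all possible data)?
No, not equivalent

Query 1 returns: [(8,)]
Query 2 returns: [(3,)]

Reason: COUNT(*) counts rows, COUNT(DISTINCT category) counts unique categorys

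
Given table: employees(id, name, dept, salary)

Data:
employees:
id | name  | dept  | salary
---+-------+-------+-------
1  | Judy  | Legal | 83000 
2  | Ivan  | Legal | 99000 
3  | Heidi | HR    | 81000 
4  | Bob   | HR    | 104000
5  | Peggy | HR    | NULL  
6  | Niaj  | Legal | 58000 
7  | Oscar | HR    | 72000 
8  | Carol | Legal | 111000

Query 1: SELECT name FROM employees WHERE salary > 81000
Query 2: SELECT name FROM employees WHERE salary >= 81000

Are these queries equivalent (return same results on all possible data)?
No, not equivalent

Query 1 returns: [('Judy',), ('Ivan',), ('Bob',), ('Carol',)]
Query 2 returns: [('Judy',), ('Ivan',), ('Heidi',), ('Bob',), ('Carol',)]

Reason: > vs >= gives different results when salary = 81000 exists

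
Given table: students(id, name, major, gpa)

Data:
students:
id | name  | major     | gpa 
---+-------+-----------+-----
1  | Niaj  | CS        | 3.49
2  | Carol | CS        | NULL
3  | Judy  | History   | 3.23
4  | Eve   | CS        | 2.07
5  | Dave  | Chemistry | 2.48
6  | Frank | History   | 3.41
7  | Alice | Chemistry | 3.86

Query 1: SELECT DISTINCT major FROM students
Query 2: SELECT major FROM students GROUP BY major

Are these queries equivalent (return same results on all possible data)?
Yes, equivalent

Both queries return: [('CS',), ('Chemistry',), ('History',)]

Reason: Both get unique majors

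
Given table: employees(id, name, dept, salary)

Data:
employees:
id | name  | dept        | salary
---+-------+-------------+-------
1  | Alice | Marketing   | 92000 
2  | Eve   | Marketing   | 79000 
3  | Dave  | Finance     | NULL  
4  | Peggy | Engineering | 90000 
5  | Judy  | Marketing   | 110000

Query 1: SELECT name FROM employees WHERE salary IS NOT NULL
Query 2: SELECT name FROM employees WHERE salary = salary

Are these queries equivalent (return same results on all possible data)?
Yes, equivalent

Both queries return: [('Alice',), ('Eve',), ('Judy',), ('Peggy',)]

Reason: IS NOT NULL vs self-equality (both exclude NULLs)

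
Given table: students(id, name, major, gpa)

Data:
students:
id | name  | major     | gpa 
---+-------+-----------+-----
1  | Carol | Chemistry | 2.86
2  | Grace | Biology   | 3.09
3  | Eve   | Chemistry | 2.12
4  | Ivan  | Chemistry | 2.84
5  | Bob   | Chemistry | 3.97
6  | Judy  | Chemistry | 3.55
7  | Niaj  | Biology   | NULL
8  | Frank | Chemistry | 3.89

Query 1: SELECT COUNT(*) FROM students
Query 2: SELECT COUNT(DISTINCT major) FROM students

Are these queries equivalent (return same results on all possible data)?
No, not equivalent

Query 1 returns: [(8,)]
Query 2 returns: [(2,)]

Reason: COUNT(*) counts rows, COUNT(DISTINCT major) counts unique majors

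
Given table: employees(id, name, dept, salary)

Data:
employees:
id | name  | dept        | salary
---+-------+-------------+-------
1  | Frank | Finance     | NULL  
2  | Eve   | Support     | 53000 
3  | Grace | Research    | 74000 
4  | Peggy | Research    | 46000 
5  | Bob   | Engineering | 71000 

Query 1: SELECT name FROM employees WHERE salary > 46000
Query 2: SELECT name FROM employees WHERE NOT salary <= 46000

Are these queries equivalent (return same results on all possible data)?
Yes, equivalent

Both queries return: [('Bob',), ('Eve',), ('Grace',)]

Reason: Both filter salary > 46000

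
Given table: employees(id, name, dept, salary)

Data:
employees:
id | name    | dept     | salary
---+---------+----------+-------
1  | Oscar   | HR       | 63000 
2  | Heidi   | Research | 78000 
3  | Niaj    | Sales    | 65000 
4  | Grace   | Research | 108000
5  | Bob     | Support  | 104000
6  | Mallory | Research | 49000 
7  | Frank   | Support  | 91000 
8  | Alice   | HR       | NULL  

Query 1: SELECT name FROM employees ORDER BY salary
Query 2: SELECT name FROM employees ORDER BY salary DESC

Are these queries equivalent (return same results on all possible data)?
No, not equivalent

Query 1 returns: [('Alice',), ('Mallory',), ('Oscar',), ('Niaj',), ('Heidi',), ('Frank',), ('Bob',), ('Grace',)]
Query 2 returns: [('Grace',), ('Bob',), ('Frank',), ('Heidi',), ('Niaj',), ('Oscar',), ('Mallory',), ('Alice',)]

Reason: ASC vs DESC gives opposite ordering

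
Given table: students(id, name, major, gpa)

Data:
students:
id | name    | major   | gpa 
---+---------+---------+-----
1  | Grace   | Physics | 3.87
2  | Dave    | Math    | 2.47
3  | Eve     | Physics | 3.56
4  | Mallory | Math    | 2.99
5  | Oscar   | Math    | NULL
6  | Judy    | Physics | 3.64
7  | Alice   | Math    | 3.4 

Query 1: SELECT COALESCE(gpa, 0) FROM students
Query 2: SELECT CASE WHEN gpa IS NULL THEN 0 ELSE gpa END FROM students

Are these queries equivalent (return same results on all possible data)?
Yes, equivalent

Both queries return: [(0,), (2.47,), (2.99,), (3.4,), (3.56,), (3.64,), (3.87,)]

Reason: COALESCE vs CASE for NULL handling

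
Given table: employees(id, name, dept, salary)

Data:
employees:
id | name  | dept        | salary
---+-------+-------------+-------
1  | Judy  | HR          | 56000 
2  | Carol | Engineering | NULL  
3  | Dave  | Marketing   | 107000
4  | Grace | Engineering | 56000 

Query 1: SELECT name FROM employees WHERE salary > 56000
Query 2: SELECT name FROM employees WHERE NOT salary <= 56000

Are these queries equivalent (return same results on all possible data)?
Yes, equivalent

Both queries return: [('Dave',)]

Reason: Both filter salary > 56000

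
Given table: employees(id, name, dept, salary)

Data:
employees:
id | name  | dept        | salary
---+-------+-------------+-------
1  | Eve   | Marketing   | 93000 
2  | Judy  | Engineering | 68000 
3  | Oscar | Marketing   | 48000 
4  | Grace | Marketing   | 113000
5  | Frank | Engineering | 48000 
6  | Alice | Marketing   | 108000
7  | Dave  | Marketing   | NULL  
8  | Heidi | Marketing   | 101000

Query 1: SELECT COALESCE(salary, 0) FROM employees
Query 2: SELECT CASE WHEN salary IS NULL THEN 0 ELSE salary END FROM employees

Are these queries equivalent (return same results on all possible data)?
Yes, equivalent

Both queries return: [(0,), (48000,), (48000,), (68000,), (93000,), (101000,), (108000,), (113000,)]

Reason: COALESCE vs CASE for NULL handling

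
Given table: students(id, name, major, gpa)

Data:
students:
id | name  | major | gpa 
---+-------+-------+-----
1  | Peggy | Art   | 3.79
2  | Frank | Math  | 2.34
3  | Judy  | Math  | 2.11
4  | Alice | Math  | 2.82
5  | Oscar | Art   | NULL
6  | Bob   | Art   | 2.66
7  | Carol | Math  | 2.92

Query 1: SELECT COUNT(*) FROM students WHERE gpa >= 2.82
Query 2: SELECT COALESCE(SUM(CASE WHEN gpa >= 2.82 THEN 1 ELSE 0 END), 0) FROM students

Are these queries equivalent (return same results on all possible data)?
Yes, equivalent

Both queries return: [(3,)]

Reason: COUNT with WHERE vs conditional SUM (COALESCE handles empty-table NULL)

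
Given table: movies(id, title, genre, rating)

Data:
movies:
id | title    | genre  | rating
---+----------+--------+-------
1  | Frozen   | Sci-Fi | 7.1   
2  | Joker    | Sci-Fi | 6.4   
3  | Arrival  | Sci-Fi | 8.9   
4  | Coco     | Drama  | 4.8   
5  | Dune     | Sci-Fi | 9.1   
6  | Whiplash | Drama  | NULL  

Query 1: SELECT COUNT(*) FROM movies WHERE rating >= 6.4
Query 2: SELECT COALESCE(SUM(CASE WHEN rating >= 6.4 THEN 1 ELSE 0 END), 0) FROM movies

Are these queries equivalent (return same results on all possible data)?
Yes, equivalent

Both queries return: [(4,)]

Reason: COUNT with WHERE vs conditional SUM (COALESCE handles empty-table NULL)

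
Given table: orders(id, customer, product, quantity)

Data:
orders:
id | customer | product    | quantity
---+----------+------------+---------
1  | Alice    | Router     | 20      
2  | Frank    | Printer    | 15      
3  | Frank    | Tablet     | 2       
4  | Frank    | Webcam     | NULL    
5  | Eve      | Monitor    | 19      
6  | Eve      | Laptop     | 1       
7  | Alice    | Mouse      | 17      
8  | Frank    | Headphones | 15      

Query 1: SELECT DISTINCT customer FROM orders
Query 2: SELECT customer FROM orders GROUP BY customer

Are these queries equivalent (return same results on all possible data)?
Yes, equivalent

Both queries return: [('Alice',), ('Eve',), ('Frank',)]

Reason: Both get unique customers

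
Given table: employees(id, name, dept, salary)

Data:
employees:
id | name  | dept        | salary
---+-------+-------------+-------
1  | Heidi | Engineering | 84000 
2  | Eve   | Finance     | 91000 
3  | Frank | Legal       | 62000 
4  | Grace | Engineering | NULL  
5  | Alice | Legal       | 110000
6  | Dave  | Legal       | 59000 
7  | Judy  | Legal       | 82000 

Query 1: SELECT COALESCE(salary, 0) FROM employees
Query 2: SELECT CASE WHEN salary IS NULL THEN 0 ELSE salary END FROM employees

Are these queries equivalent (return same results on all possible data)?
Yes, equivalent

Both queries return: [(0,), (59000,), (62000,), (82000,), (84000,), (91000,), (110000,)]

Reason: COALESCE vs CASE for NULL handling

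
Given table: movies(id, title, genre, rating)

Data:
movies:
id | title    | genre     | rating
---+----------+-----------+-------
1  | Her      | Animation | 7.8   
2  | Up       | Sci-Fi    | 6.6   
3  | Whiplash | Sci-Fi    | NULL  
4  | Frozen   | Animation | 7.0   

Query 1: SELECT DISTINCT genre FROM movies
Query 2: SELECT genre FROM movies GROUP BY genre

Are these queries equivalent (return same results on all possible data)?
Yes, equivalent

Both queries return: [('Animation',), ('Sci-Fi',)]

Reason: Both get unique genres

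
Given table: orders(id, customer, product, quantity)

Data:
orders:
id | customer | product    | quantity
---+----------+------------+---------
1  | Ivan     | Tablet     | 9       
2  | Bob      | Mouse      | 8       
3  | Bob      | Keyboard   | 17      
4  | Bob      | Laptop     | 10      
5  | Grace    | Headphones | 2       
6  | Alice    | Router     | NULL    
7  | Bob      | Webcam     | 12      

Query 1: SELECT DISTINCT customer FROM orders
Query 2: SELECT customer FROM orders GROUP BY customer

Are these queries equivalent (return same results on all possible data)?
Yes, equivalent

Both queries return: [('Alice',), ('Bob',), ('Grace',), ('Ivan',)]

Reason: Both get unique customers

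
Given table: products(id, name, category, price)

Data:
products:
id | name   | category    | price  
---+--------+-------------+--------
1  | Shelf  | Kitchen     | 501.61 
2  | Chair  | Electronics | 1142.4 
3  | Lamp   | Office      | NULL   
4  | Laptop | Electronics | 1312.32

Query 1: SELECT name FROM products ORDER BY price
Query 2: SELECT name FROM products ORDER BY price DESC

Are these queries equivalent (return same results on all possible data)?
No, not equivalent

Query 1 returns: [('Lamp',), ('Shelf',), ('Chair',), ('Laptop',)]
Query 2 returns: [('Laptop',), ('Chair',), ('Shelf',), ('Lamp',)]

Reason: ASC vs DESC gives opposite ordering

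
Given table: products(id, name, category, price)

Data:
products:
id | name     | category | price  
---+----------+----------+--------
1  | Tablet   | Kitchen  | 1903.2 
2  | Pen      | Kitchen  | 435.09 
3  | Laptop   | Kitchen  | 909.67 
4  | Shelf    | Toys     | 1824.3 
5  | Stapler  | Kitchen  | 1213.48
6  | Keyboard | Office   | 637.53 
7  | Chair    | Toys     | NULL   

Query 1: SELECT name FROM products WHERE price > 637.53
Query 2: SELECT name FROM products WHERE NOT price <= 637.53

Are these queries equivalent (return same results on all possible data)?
Yes, equivalent

Both queries return: [('Laptop',), ('Shelf',), ('Stapler',), ('Tablet',)]

Reason: Both filter price > 637.53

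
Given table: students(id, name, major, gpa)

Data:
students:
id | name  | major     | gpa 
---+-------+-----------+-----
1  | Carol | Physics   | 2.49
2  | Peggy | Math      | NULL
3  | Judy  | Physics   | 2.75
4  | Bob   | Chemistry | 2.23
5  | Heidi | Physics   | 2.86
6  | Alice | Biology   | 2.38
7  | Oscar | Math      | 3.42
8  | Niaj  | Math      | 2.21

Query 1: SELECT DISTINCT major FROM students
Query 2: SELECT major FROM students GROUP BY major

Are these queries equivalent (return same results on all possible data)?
Yes, equivalent

Both queries return: [('Biology',), ('Chemistry',), ('Math',), ('Physics',)]

Reason: Both get unique majors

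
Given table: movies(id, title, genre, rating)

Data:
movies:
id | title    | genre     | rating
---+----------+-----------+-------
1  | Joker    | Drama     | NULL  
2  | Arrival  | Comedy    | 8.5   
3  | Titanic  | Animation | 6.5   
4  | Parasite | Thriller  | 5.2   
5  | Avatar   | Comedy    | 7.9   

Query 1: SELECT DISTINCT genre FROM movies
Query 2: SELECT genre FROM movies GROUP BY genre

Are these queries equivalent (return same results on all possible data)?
Yes, equivalent

Both queries return: [('Animation',), ('Comedy',), ('Drama',), ('Thriller',)]

Reason: Both get unique genres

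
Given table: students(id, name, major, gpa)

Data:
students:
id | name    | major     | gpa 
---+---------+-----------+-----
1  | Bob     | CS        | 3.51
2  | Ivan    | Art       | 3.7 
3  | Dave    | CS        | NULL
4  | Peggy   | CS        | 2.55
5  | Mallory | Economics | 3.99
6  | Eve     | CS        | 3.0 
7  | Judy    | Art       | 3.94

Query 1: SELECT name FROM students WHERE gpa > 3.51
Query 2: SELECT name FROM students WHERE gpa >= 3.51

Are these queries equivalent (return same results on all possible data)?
No, not equivalent

Query 1 returns: [('Ivan',), ('Mallory',), ('Judy',)]
Query 2 returns: [('Bob',), ('Ivan',), ('Mallory',), ('Judy',)]

Reason: > vs >= gives different results when gpa = 3.51 exists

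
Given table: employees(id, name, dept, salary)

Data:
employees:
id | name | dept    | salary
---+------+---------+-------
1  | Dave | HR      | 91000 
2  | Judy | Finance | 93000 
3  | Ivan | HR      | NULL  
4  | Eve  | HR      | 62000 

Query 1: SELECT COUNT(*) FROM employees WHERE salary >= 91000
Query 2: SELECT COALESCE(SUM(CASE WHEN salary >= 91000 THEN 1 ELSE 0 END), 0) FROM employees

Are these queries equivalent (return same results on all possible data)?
Yes, equivalent

Both queries return: [(2,)]

Reason: COUNT with WHERE vs conditional SUM (COALESCE handles empty-table NULL)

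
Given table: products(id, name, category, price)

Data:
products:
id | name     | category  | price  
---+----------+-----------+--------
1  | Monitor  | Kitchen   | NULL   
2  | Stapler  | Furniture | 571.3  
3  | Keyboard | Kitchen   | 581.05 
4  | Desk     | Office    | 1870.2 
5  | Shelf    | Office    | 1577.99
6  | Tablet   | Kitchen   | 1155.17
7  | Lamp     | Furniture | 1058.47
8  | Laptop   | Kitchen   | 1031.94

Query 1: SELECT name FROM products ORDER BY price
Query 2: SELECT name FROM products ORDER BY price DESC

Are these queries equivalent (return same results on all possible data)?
No, not equivalent

Query 1 returns: [('Monitor',), ('Stapler',), ('Keyboard',), ('Laptop',), ('Lamp',), ('Tablet',), ('Shelf',), ('Desk',)]
Query 2 returns: [('Desk',), ('Shelf',), ('Tablet',), ('Lamp',), ('Laptop',), ('Keyboard',), ('Stapler',), ('Monitor',)]

Reason: ASC vs DESC gives opposite ordering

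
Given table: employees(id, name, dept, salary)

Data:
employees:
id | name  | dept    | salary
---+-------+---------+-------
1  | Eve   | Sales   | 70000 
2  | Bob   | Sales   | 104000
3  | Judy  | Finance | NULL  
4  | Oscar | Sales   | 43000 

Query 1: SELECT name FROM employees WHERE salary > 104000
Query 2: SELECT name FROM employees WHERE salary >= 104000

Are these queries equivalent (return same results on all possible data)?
No, not equivalent

Query 1 returns: []
Query 2 returns: [('Bob',)]

Reason: > vs >= gives different results when salary = 104000 exists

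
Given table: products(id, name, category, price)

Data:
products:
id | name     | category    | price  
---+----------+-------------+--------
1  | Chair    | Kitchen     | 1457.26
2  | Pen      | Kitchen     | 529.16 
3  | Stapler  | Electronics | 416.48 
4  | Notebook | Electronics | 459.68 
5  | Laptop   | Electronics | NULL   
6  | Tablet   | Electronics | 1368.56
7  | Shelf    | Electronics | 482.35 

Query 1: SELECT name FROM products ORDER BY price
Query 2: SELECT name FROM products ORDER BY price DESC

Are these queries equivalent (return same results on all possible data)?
No, not equivalent

Query 1 returns: [('Laptop',), ('Stapler',), ('Notebook',), ('Shelf',), ('Pen',), ('Tablet',), ('Chair',)]
Query 2 returns: [('Chair',), ('Tablet',), ('Pen',), ('Shelf',), ('Notebook',), ('Stapler',), ('Laptop',)]

Reason: ASC vs DESC gives opposite ordering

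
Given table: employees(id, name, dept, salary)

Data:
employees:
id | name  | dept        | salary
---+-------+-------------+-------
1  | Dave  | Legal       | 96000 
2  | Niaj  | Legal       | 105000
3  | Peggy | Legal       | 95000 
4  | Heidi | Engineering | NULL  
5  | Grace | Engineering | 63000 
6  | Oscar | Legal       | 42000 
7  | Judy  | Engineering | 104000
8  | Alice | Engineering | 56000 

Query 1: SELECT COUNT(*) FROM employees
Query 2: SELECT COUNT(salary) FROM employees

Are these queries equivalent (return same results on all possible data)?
No, not equivalent

Query 1 returns: [(8,)]
Query 2 returns: [(7,)]

Reason: COUNT(*) includes NULLs, COUNT(column) excludes them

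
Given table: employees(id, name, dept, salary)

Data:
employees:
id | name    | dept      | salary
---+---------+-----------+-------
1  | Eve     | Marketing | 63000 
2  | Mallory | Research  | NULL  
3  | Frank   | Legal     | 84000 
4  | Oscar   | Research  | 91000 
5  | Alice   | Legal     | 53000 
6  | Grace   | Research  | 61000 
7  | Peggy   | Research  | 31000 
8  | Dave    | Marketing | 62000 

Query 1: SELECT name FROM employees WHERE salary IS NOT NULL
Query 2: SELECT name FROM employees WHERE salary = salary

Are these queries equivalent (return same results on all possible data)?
Yes, equivalent

Both queries return: [('Alice',), ('Dave',), ('Eve',), ('Frank',), ('Grace',), ('Oscar',), ('Peggy',)]

Reason: IS NOT NULL vs self-equality (both exclude NULLs)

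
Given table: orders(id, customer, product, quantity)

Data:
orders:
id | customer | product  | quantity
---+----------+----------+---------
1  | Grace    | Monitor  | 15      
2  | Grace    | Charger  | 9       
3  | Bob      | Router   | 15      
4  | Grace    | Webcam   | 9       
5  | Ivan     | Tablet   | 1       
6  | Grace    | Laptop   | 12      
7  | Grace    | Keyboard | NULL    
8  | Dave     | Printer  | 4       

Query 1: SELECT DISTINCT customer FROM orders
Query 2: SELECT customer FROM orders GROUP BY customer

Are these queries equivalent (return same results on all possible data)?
Yes, equivalent

Both queries return: [('Bob',), ('Dave',), ('Grace',), ('Ivan',)]

Reason: Both get unique customers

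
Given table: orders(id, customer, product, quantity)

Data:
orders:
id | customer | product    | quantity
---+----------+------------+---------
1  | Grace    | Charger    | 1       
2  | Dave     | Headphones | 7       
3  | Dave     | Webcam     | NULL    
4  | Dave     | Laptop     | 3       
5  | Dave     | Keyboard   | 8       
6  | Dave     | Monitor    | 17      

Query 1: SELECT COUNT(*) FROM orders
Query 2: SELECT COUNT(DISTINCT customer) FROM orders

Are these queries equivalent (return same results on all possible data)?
No, not equivalent

Query 1 returns: [(6,)]
Query 2 returns: [(2,)]

Reason: COUNT(*) counts rows, COUNT(DISTINCT customer) counts unique customers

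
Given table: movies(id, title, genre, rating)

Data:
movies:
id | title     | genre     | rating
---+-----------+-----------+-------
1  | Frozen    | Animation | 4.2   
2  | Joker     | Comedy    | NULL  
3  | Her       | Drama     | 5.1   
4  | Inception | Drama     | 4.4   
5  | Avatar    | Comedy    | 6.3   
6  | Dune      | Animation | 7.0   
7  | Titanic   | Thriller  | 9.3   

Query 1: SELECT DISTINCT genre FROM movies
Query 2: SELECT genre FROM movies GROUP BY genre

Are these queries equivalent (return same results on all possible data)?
Yes, equivalent

Both queries return: [('Animation',), ('Comedy',), ('Drama',), ('Thriller',)]

Reason: Both get unique genres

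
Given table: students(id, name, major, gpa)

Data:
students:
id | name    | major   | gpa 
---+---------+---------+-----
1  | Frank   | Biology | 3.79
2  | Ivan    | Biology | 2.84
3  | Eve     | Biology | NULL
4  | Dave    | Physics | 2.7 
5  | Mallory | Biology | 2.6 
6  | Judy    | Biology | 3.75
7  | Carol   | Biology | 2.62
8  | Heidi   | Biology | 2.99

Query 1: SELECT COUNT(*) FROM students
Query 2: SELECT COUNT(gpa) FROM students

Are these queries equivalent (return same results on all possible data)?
No, not equivalent

Query 1 returns: [(8,)]
Query 2 returns: [(7,)]

Reason: COUNT(*) includes NULLs, COUNT(column) excludes them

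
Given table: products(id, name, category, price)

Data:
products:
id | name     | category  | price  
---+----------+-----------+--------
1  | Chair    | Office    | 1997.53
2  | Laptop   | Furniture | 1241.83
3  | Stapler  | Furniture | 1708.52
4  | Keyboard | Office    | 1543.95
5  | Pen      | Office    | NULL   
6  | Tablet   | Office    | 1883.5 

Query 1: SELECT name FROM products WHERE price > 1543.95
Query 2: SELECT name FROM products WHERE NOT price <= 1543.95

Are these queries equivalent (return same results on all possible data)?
Yes, equivalent

Both queries return: [('Chair',), ('Stapler',), ('Tablet',)]

Reason: Both filter price > 1543.95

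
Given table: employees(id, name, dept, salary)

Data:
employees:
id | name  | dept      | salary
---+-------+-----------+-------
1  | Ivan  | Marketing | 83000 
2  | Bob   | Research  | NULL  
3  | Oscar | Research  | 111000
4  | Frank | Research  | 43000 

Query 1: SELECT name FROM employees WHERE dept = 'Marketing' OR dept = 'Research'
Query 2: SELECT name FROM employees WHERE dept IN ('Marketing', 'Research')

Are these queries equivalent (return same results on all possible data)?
Yes, equivalent

Both queries return: [('Bob',), ('Frank',), ('Ivan',), ('Oscar',)]

Reason: OR vs IN are equivalent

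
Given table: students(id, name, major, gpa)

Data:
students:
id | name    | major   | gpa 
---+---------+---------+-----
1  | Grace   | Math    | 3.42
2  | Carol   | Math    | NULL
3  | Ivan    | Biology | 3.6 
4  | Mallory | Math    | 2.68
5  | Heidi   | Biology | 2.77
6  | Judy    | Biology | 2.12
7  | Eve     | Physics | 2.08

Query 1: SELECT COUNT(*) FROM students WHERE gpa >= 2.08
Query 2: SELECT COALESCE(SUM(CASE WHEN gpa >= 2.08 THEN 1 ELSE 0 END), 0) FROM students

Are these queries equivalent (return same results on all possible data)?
Yes, equivalent

Both queries return: [(6,)]

Reason: COUNT with WHERE vs conditional SUM (COALESCE handles empty-table NULL)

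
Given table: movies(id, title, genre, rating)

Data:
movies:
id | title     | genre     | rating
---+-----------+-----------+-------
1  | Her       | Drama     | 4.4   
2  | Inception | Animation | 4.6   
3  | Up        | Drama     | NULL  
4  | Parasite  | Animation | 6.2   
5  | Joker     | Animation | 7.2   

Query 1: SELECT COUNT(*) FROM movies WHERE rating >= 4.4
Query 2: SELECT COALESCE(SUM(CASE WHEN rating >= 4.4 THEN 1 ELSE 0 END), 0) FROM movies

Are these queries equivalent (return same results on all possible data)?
Yes, equivalent

Both queries return: [(4,)]

Reason: COUNT with WHERE vs conditional SUM (COALESCE handles empty-table NULL)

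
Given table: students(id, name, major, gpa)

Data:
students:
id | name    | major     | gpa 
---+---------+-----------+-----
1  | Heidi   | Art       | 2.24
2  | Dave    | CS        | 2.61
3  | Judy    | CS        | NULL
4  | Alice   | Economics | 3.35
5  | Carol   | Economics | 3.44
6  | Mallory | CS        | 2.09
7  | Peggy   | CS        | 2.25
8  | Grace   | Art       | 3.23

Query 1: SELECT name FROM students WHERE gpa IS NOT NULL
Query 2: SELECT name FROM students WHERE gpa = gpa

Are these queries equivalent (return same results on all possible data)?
Yes, equivalent

Both queries return: [('Alice',), ('Carol',), ('Dave',), ('Grace',), ('Heidi',), ('Mallory',), ('Peggy',)]

Reason: IS NOT NULL vs self-equality (both exclude NULLs)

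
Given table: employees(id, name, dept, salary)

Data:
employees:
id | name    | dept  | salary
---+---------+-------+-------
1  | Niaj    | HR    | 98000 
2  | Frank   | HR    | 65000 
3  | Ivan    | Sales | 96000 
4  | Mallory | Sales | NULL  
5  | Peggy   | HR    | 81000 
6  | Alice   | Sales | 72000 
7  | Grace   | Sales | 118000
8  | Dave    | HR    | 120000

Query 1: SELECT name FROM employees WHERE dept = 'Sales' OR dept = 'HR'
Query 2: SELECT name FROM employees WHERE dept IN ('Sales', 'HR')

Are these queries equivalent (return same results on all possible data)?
Yes, equivalent

Both queries return: [('Alice',), ('Dave',), ('Frank',), ('Grace',), ('Ivan',), ('Mallory',), ('Niaj',), ('Peggy',)]

Reason: OR vs IN are equivalent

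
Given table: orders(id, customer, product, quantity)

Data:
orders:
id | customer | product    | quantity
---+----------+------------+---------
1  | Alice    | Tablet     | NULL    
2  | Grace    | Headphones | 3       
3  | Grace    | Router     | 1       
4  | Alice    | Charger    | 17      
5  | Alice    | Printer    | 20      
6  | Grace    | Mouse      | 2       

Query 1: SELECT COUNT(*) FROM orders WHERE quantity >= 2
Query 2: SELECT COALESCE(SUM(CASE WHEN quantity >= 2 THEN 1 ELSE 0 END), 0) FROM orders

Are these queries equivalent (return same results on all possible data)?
Yes, equivalent

Both queries return: [(4,)]

Reason: COUNT with WHERE vs conditional SUM (COALESCE handles empty-table NULL)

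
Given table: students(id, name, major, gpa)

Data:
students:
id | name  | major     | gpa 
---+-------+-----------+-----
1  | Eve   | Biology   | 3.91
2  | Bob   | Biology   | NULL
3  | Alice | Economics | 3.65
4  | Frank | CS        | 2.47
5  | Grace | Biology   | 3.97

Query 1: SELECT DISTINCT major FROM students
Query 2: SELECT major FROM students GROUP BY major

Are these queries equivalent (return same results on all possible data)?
Yes, equivalent

Both queries return: [('Biology',), ('CS',), ('Economics',)]

Reason: Both get unique majors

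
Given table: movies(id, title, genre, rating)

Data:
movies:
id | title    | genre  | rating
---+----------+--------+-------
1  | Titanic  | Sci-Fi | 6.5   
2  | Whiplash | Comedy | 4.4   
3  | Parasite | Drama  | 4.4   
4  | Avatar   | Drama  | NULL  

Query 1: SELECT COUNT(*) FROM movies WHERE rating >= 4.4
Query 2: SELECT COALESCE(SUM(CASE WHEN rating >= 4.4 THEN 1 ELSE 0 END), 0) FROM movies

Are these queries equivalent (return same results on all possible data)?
Yes, equivalent

Both queries return: [(3,)]

Reason: COUNT with WHERE vs conditional SUM (COALESCE handles empty-table NULL)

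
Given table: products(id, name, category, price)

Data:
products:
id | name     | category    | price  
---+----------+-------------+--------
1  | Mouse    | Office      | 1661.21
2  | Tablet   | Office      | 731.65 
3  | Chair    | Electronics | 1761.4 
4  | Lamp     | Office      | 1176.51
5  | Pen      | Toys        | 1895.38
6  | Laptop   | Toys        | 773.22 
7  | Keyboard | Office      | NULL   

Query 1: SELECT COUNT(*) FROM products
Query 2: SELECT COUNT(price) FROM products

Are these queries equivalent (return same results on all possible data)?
No, not equivalent

Query 1 returns: [(7,)]
Query 2 returns: [(6,)]

Reason: COUNT(*) includes NULLs, COUNT(column) excludes them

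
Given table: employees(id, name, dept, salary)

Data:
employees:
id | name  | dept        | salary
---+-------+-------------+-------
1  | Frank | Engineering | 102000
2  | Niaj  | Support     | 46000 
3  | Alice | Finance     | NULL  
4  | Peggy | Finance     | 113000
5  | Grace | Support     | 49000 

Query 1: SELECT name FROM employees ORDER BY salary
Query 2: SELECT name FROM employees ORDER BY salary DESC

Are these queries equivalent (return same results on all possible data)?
No, not equivalent

Query 1 returns: [('Alice',), ('Niaj',), ('Grace',), ('Frank',), ('Peggy',)]
Query 2 returns: [('Peggy',), ('Frank',), ('Grace',), ('Niaj',), ('Alice',)]

Reason: ASC vs DESC gives opposite ordering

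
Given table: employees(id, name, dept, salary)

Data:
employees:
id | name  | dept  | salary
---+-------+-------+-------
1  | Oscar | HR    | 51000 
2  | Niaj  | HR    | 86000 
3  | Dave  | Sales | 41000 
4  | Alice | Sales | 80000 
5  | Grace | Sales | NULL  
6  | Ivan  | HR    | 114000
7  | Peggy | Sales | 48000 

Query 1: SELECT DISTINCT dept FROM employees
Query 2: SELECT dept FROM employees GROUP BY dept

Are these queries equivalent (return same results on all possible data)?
Yes, equivalent

Both queries return: [('HR',), ('Sales',)]

Reason: Both get unique depts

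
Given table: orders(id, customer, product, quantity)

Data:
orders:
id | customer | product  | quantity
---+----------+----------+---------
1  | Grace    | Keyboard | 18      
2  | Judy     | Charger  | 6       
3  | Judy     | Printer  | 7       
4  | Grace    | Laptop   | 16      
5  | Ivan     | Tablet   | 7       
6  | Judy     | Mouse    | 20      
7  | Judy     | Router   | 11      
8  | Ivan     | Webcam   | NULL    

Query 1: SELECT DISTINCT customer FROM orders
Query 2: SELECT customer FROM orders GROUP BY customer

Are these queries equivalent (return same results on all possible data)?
Yes, equivalent

Both queries return: [('Grace',), ('Ivan',), ('Judy',)]

Reason: Both get unique customers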